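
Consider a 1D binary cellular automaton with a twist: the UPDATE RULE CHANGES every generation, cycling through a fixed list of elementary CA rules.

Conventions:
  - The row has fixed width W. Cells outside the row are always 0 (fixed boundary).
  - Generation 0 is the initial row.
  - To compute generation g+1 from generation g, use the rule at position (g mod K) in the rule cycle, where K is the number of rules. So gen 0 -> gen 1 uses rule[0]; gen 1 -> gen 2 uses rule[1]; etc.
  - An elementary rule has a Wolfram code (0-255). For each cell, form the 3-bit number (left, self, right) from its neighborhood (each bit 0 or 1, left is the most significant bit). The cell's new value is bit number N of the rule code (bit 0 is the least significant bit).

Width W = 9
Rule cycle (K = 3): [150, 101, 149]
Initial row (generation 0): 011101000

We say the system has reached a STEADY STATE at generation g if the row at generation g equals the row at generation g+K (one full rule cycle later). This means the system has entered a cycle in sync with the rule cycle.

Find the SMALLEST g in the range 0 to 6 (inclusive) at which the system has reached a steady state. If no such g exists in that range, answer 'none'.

Gen 0: 011101000
Gen 1 (rule 150): 101001100
Gen 2 (rule 101): 111000101
Gen 3 (rule 149): 010110101
Gen 4 (rule 150): 110000101
Gen 5 (rule 101): 010110111
Gen 6 (rule 149): 010000010
Gen 7 (rule 150): 111000111
Gen 8 (rule 101): 001010001
Gen 9 (rule 149): 101011101

Answer: none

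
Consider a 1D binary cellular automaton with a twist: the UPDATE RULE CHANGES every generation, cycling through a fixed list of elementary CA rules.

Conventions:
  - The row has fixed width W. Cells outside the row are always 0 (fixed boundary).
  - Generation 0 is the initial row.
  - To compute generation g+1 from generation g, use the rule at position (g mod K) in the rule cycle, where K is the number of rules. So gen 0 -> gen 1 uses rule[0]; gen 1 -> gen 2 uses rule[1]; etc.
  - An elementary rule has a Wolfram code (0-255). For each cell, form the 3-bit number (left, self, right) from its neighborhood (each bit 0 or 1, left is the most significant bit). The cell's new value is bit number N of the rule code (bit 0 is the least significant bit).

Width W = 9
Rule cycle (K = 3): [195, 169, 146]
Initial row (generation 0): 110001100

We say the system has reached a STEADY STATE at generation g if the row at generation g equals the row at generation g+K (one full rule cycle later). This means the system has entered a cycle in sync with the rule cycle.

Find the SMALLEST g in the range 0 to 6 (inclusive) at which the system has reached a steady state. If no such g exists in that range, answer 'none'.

Answer: none

Derivation:
Gen 0: 110001100
Gen 1 (rule 195): 010110101
Gen 2 (rule 169): 001101010
Gen 3 (rule 146): 010000001
Gen 4 (rule 195): 100111110
Gen 5 (rule 169): 000111100
Gen 6 (rule 146): 001011010
Gen 7 (rule 195): 110001000
Gen 8 (rule 169): 100100011
Gen 9 (rule 146): 011010100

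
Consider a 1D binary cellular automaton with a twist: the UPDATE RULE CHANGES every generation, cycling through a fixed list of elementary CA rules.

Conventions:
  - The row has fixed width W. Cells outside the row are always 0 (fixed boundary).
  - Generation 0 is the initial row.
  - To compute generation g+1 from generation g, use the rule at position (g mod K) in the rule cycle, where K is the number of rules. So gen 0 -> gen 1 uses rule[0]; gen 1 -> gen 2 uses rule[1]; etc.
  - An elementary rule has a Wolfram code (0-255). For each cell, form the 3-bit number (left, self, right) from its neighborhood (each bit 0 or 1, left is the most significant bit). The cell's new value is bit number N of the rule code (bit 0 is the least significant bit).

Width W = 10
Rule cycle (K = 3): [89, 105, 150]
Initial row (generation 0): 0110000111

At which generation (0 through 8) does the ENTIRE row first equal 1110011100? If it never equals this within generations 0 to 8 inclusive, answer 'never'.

Answer: never

Derivation:
Gen 0: 0110000111
Gen 1 (rule 89): 0111110101
Gen 2 (rule 105): 0100011010
Gen 3 (rule 150): 1110100011
Gen 4 (rule 89): 1010011011
Gen 5 (rule 105): 0100011111
Gen 6 (rule 150): 1110101110
Gen 7 (rule 89): 1010001011
Gen 8 (rule 105): 0100100111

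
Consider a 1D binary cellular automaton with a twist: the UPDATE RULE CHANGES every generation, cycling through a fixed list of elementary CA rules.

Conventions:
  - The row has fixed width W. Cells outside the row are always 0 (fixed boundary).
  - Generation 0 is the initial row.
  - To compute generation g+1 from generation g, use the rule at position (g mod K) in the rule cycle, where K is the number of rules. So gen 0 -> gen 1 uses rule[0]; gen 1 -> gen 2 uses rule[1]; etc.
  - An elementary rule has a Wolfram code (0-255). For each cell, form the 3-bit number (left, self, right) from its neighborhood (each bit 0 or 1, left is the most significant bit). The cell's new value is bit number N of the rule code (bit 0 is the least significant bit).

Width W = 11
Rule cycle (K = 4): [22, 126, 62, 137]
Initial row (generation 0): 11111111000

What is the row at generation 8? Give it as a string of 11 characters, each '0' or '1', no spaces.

Gen 0: 11111111000
Gen 1 (rule 22): 00000000100
Gen 2 (rule 126): 00000001110
Gen 3 (rule 62): 00000011001
Gen 4 (rule 137): 11111010000
Gen 5 (rule 22): 00000011000
Gen 6 (rule 126): 00000111100
Gen 7 (rule 62): 00001100010
Gen 8 (rule 137): 11101001000

Answer: 11101001000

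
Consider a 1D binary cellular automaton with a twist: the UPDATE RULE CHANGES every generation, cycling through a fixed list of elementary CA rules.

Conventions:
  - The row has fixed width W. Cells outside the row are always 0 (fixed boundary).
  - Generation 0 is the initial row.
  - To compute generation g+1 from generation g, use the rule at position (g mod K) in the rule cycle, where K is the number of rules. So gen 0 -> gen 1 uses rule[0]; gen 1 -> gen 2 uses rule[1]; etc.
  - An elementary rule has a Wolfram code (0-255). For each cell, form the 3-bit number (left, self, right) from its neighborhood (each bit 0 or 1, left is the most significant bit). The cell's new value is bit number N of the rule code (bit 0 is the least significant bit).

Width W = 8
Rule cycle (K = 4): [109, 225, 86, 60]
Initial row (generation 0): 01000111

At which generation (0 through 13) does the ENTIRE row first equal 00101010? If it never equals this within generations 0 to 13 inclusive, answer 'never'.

Answer: 2

Derivation:
Gen 0: 01000111
Gen 1 (rule 109): 01010101
Gen 2 (rule 225): 00101010
Gen 3 (rule 86): 01101011
Gen 4 (rule 60): 01011110
Gen 5 (rule 109): 01110010
Gen 6 (rule 225): 00110000
Gen 7 (rule 86): 01011000
Gen 8 (rule 60): 01110100
Gen 9 (rule 109): 01011101
Gen 10 (rule 225): 00101110
Gen 11 (rule 86): 01100011
Gen 12 (rule 60): 01010010
Gen 13 (rule 109): 01110010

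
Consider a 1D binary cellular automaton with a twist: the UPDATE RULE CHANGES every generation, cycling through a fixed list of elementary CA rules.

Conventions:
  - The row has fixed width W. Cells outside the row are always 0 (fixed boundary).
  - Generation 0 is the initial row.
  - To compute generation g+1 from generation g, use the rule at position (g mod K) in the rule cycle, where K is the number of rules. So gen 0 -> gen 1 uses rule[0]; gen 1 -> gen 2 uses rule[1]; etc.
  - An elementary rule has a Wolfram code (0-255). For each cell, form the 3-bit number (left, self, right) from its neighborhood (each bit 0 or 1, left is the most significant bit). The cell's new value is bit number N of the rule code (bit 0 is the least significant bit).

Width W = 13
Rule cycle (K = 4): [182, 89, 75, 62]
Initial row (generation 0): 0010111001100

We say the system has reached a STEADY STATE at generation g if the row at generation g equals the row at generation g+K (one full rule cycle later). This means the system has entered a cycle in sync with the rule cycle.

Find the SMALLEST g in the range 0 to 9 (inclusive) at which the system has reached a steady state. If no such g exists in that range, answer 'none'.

Answer: none

Derivation:
Gen 0: 0010111001100
Gen 1 (rule 182): 0111010110010
Gen 2 (rule 89): 0101000111001
Gen 3 (rule 75): 1000011101010
Gen 4 (rule 62): 1100110011111
Gen 5 (rule 182): 0011001101110
Gen 6 (rule 89): 1011101101011
Gen 7 (rule 75): 0010101100011
Gen 8 (rule 62): 0111111010110
Gen 9 (rule 182): 1011110111001
Gen 10 (rule 89): 0010010101100
Gen 11 (rule 75): 1100100001101
Gen 12 (rule 62): 1011110011011
Gen 13 (rule 182): 1101101100100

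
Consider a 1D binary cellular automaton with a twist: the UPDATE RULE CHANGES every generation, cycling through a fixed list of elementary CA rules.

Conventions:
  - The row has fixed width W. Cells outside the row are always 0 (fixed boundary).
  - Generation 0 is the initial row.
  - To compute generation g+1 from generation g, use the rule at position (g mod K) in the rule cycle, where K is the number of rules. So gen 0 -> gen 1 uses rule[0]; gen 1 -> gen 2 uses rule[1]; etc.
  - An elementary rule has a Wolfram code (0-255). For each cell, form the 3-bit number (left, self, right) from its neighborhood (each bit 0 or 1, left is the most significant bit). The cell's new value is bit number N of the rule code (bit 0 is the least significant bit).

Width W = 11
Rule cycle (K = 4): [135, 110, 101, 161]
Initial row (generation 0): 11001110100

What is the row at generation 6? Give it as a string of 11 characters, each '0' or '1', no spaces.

Gen 0: 11001110100
Gen 1 (rule 135): 00010100101
Gen 2 (rule 110): 00111101111
Gen 3 (rule 101): 10000110001
Gen 4 (rule 161): 00110000100
Gen 5 (rule 135): 11000111101
Gen 6 (rule 110): 11001100111

Answer: 11001100111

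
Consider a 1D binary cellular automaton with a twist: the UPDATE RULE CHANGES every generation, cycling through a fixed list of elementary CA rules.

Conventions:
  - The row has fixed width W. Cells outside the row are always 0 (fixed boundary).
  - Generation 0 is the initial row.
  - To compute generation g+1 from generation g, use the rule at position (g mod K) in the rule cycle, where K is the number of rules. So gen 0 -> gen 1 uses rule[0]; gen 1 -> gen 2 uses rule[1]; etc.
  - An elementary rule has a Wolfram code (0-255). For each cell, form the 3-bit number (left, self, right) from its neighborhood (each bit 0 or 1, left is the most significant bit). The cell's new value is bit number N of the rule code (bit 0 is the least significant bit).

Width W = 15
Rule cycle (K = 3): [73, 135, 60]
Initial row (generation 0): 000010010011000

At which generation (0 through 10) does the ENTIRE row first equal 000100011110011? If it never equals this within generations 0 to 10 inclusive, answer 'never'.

Gen 0: 000010010011000
Gen 1 (rule 73): 111000000011011
Gen 2 (rule 135): 010011111100000
Gen 3 (rule 60): 011010000010000
Gen 4 (rule 73): 011000111000111
Gen 5 (rule 135): 100011010011010
Gen 6 (rule 60): 110010111010111
Gen 7 (rule 73): 110000101000101
Gen 8 (rule 135): 000111101011101
Gen 9 (rule 60): 000100011110011
Gen 10 (rule 73): 110001010010011

Answer: 9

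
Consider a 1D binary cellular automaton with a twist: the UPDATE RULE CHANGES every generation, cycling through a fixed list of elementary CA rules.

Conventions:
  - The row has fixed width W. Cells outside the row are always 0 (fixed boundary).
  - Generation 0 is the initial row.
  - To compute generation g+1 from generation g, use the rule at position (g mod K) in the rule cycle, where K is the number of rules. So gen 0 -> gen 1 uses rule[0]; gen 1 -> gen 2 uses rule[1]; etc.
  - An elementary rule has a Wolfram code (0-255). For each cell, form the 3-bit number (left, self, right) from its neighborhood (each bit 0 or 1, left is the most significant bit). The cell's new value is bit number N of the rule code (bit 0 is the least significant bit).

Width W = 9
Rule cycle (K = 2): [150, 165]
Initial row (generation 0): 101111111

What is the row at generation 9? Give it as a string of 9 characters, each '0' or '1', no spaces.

Answer: 100111110

Derivation:
Gen 0: 101111111
Gen 1 (rule 150): 100111110
Gen 2 (rule 165): 100011100
Gen 3 (rule 150): 110101010
Gen 4 (rule 165): 001111110
Gen 5 (rule 150): 010111101
Gen 6 (rule 165): 011011011
Gen 7 (rule 150): 100000000
Gen 8 (rule 165): 101111111
Gen 9 (rule 150): 100111110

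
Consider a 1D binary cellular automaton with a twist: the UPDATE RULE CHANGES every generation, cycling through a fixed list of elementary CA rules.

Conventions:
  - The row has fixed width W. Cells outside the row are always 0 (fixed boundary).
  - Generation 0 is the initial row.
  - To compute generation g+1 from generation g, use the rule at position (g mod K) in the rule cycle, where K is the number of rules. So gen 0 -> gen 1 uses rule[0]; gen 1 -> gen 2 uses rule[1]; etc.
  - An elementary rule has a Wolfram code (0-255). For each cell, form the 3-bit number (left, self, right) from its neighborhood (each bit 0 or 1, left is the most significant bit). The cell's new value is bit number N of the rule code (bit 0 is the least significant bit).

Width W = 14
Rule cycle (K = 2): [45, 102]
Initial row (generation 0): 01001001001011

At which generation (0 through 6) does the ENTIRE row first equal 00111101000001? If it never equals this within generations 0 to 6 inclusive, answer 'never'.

Answer: never

Derivation:
Gen 0: 01001001001011
Gen 1 (rule 45): 01001001001110
Gen 2 (rule 102): 11011011010010
Gen 3 (rule 45): 10110110110010
Gen 4 (rule 102): 11011011010110
Gen 5 (rule 45): 10110110111100
Gen 6 (rule 102): 11011011000100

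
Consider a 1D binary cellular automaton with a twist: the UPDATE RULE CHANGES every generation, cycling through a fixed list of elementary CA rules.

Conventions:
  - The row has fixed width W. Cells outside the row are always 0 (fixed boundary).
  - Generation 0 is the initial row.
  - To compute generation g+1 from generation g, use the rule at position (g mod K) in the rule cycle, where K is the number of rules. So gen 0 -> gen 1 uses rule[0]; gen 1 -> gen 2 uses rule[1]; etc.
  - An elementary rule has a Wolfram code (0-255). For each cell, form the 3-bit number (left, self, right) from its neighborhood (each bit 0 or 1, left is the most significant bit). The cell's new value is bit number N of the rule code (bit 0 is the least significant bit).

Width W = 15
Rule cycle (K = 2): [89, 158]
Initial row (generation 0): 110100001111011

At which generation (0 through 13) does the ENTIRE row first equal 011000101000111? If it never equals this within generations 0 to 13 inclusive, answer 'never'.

Gen 0: 110100001111011
Gen 1 (rule 89): 110011101001011
Gen 2 (rule 158): 101111001111010
Gen 3 (rule 89): 001001101001001
Gen 4 (rule 158): 011111001111111
Gen 5 (rule 89): 010001101000001
Gen 6 (rule 158): 111011001100011
Gen 7 (rule 89): 101011101111011
Gen 8 (rule 158): 101011001110010
Gen 9 (rule 89): 000011101011001
Gen 10 (rule 158): 000111001010111
Gen 11 (rule 89): 110101100000101
Gen 12 (rule 158): 100101010001101
Gen 13 (rule 89): 010000001101100

Answer: never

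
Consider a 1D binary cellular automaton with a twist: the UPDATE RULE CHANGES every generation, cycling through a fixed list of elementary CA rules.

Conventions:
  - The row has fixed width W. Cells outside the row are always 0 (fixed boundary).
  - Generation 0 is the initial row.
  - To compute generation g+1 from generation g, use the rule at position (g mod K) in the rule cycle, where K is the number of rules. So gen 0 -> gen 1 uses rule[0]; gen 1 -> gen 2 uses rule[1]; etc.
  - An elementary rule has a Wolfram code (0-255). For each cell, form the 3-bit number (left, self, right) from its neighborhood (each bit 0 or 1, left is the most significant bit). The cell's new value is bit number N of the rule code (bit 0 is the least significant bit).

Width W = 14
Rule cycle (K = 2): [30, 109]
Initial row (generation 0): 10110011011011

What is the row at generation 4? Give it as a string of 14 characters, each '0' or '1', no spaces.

Answer: 10111010000001

Derivation:
Gen 0: 10110011011011
Gen 1 (rule 30): 10101110010010
Gen 2 (rule 109): 11111010010010
Gen 3 (rule 30): 10000011111111
Gen 4 (rule 109): 10111010000001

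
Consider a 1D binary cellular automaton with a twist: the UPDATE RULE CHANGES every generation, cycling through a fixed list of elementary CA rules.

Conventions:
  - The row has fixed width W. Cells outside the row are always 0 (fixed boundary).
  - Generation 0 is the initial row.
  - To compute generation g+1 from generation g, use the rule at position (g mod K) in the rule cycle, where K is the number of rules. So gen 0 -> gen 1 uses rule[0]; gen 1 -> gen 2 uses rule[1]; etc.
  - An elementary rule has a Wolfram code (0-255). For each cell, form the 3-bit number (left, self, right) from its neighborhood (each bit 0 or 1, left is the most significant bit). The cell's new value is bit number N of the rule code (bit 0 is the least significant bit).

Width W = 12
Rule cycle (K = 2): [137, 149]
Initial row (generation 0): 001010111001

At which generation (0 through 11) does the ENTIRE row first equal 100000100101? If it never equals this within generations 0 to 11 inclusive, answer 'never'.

Answer: never

Derivation:
Gen 0: 001010111001
Gen 1 (rule 137): 100000110000
Gen 2 (rule 149): 111110001111
Gen 3 (rule 137): 111100101110
Gen 4 (rule 149): 011010100101
Gen 5 (rule 137): 010000000000
Gen 6 (rule 149): 011111111111
Gen 7 (rule 137): 011111111110
Gen 8 (rule 149): 001111111101
Gen 9 (rule 137): 101111111000
Gen 10 (rule 149): 100111110111
Gen 11 (rule 137): 000111100110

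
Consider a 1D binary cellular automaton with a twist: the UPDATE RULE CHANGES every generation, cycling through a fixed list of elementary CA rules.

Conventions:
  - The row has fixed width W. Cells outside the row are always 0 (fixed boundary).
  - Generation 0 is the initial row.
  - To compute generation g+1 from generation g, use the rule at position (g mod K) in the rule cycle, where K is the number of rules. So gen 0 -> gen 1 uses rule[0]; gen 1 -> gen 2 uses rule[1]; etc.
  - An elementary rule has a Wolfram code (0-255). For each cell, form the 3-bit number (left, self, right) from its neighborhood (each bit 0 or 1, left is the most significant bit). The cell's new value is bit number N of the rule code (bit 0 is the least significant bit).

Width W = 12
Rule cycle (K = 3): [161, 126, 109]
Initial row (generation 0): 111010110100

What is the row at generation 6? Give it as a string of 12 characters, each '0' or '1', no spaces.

Gen 0: 111010110100
Gen 1 (rule 161): 010101001001
Gen 2 (rule 126): 111111111111
Gen 3 (rule 109): 100000000001
Gen 4 (rule 161): 001111111100
Gen 5 (rule 126): 011000000110
Gen 6 (rule 109): 011011110110

Answer: 011011110110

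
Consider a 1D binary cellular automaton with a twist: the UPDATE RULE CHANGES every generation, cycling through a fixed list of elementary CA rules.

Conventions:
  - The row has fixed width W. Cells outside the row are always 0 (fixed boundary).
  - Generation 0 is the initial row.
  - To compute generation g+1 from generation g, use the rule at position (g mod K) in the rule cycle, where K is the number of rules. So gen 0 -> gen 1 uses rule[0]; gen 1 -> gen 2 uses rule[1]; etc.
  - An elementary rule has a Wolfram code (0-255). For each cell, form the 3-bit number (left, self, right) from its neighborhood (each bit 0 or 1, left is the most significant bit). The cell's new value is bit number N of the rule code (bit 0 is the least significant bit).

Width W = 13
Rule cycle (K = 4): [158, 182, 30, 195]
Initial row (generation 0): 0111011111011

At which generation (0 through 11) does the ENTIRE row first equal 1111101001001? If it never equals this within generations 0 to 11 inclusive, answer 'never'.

Answer: never

Derivation:
Gen 0: 0111011111011
Gen 1 (rule 158): 1110011110010
Gen 2 (rule 182): 0101101101111
Gen 3 (rule 30): 1101001001000
Gen 4 (rule 195): 0100010010011
Gen 5 (rule 158): 1110111111110
Gen 6 (rule 182): 0101011111101
Gen 7 (rule 30): 1101010000001
Gen 8 (rule 195): 0100000111110
Gen 9 (rule 158): 1110001111101
Gen 10 (rule 182): 0101010111011
Gen 11 (rule 30): 1101010100010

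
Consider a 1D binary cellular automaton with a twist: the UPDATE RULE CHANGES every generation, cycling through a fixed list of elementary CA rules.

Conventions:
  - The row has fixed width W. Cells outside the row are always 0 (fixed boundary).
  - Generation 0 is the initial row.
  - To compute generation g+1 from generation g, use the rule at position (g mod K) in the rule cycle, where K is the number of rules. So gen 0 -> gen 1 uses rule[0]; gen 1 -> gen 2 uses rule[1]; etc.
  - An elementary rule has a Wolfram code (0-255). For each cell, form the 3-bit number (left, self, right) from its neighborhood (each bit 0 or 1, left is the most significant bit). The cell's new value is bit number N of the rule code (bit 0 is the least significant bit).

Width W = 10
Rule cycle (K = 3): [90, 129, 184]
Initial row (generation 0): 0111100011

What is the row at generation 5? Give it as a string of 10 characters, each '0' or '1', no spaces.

Gen 0: 0111100011
Gen 1 (rule 90): 1100110111
Gen 2 (rule 129): 0000000010
Gen 3 (rule 184): 0000000001
Gen 4 (rule 90): 0000000010
Gen 5 (rule 129): 1111111000

Answer: 1111111000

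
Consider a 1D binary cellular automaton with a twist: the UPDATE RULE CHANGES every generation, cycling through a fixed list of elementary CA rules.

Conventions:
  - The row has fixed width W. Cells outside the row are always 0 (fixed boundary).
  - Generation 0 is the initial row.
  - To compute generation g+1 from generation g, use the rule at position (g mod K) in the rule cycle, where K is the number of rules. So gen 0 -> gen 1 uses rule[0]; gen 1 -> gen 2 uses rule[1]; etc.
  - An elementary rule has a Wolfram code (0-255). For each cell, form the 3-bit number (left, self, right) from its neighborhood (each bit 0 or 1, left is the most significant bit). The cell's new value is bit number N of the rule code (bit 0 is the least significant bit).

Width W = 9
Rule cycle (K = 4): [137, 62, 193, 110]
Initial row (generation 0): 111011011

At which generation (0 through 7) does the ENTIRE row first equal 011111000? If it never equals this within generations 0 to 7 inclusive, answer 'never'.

Answer: 7

Derivation:
Gen 0: 111011011
Gen 1 (rule 137): 110010010
Gen 2 (rule 62): 101111111
Gen 3 (rule 193): 000111111
Gen 4 (rule 110): 001100001
Gen 5 (rule 137): 101001100
Gen 6 (rule 62): 111111010
Gen 7 (rule 193): 011111000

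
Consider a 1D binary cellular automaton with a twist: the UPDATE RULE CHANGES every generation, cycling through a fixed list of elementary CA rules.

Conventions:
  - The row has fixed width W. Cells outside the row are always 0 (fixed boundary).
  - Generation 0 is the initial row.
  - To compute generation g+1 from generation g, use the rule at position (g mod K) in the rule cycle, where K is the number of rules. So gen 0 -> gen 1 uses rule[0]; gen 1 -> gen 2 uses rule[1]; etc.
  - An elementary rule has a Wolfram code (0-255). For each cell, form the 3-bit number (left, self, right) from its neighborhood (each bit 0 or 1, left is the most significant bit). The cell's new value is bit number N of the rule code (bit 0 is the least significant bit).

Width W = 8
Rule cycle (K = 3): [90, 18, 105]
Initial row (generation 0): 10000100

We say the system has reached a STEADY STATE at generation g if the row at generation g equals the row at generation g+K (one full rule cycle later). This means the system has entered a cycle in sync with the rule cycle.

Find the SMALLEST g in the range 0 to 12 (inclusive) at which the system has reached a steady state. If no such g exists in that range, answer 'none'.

Answer: 11

Derivation:
Gen 0: 10000100
Gen 1 (rule 90): 01001010
Gen 2 (rule 18): 10110001
Gen 3 (rule 105): 01110100
Gen 4 (rule 90): 11010010
Gen 5 (rule 18): 00001101
Gen 6 (rule 105): 11101110
Gen 7 (rule 90): 10101011
Gen 8 (rule 18): 00000000
Gen 9 (rule 105): 11111111
Gen 10 (rule 90): 10000001
Gen 11 (rule 18): 01000010
Gen 12 (rule 105): 00011000
Gen 13 (rule 90): 00111100
Gen 14 (rule 18): 01000010
Gen 15 (rule 105): 00011000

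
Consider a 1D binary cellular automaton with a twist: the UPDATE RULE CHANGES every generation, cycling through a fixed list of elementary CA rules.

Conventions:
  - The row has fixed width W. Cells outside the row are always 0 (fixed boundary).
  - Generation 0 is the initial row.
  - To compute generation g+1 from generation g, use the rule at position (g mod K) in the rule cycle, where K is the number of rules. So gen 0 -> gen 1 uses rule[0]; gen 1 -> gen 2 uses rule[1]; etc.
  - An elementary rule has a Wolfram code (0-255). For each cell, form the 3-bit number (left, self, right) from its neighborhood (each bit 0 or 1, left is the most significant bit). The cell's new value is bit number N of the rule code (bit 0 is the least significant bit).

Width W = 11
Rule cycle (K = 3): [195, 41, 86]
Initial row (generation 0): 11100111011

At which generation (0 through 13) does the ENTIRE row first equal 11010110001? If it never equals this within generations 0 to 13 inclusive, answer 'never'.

Gen 0: 11100111011
Gen 1 (rule 195): 01101011001
Gen 2 (rule 41): 01010110000
Gen 3 (rule 86): 11010011000
Gen 4 (rule 195): 01000101011
Gen 5 (rule 41): 00010010110
Gen 6 (rule 86): 00111110011
Gen 7 (rule 195): 11011110101
Gen 8 (rule 41): 10110001010
Gen 9 (rule 86): 10011011011
Gen 10 (rule 195): 00101001001
Gen 11 (rule 41): 10010000000
Gen 12 (rule 86): 11111000000
Gen 13 (rule 195): 01111011111

Answer: never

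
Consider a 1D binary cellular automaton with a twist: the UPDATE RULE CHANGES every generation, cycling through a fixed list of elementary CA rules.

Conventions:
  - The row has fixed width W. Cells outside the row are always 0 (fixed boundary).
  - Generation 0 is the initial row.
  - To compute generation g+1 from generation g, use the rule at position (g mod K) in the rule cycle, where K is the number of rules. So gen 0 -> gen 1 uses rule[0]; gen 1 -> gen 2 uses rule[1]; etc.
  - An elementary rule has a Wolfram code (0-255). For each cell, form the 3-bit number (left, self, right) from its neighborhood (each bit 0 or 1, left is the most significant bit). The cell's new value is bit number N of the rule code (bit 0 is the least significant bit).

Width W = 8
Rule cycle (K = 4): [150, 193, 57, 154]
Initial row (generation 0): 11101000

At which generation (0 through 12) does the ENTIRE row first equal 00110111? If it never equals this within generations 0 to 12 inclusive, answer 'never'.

Gen 0: 11101000
Gen 1 (rule 150): 01001100
Gen 2 (rule 193): 00000101
Gen 3 (rule 57): 11110010
Gen 4 (rule 154): 11101101
Gen 5 (rule 150): 01000001
Gen 6 (rule 193): 00011100
Gen 7 (rule 57): 11010011
Gen 8 (rule 154): 10001110
Gen 9 (rule 150): 11010101
Gen 10 (rule 193): 01000000
Gen 11 (rule 57): 00111111
Gen 12 (rule 154): 01111110

Answer: never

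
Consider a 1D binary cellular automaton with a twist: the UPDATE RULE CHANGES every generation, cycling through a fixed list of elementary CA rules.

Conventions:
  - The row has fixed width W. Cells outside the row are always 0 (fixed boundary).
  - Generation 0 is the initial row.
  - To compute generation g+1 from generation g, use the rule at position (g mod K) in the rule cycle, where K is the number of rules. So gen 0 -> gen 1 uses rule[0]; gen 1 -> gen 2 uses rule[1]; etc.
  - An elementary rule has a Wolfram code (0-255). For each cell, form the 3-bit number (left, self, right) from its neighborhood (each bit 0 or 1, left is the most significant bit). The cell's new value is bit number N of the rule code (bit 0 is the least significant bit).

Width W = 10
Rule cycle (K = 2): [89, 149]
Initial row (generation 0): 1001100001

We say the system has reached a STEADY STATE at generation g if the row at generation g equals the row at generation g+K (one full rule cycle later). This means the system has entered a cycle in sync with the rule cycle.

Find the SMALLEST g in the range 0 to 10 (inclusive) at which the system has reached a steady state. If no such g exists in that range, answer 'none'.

Answer: none

Derivation:
Gen 0: 1001100001
Gen 1 (rule 89): 0101111100
Gen 2 (rule 149): 0100111011
Gen 3 (rule 89): 0010101011
Gen 4 (rule 149): 1010101000
Gen 5 (rule 89): 0000000111
Gen 6 (rule 149): 1111110010
Gen 7 (rule 89): 1000011001
Gen 8 (rule 149): 1111000101
Gen 9 (rule 89): 1001110000
Gen 10 (rule 149): 1100101111
Gen 11 (rule 89): 1110001001
Gen 12 (rule 149): 0101101101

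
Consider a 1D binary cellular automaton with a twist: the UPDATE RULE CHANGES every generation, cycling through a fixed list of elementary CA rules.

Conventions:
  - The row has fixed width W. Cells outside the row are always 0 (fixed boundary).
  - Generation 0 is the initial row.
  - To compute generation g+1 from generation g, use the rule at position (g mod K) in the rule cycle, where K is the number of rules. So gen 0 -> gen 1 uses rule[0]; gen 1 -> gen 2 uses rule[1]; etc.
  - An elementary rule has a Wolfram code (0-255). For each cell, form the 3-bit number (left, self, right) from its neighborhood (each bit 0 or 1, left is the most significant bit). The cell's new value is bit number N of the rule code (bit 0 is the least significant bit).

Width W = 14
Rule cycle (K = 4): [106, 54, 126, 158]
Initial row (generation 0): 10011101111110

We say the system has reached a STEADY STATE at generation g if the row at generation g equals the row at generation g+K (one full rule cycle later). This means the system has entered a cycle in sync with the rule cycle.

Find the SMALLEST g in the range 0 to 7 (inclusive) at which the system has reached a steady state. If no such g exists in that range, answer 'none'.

Answer: none

Derivation:
Gen 0: 10011101111110
Gen 1 (rule 106): 00110111000010
Gen 2 (rule 54): 01001000100111
Gen 3 (rule 126): 11111101111101
Gen 4 (rule 158): 11111001111001
Gen 5 (rule 106): 10001011001010
Gen 6 (rule 54): 11011100111111
Gen 7 (rule 126): 11110111100001
Gen 8 (rule 158): 11100111010011
Gen 9 (rule 106): 10101101100111
Gen 10 (rule 54): 11110010011000
Gen 11 (rule 126): 10011111111100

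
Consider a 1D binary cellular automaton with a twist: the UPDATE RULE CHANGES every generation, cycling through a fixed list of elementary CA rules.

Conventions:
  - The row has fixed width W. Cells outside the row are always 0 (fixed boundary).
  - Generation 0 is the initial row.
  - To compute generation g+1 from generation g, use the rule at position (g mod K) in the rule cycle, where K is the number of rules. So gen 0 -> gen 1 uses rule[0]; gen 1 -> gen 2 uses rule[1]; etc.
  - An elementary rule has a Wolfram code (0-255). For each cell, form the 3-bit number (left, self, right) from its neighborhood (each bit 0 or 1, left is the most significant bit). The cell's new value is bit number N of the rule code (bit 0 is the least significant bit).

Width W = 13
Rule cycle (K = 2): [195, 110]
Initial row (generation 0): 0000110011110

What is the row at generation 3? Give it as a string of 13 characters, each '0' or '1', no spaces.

Gen 0: 0000110011110
Gen 1 (rule 195): 1111010101110
Gen 2 (rule 110): 1001111111010
Gen 3 (rule 195): 0010111111000

Answer: 0010111111000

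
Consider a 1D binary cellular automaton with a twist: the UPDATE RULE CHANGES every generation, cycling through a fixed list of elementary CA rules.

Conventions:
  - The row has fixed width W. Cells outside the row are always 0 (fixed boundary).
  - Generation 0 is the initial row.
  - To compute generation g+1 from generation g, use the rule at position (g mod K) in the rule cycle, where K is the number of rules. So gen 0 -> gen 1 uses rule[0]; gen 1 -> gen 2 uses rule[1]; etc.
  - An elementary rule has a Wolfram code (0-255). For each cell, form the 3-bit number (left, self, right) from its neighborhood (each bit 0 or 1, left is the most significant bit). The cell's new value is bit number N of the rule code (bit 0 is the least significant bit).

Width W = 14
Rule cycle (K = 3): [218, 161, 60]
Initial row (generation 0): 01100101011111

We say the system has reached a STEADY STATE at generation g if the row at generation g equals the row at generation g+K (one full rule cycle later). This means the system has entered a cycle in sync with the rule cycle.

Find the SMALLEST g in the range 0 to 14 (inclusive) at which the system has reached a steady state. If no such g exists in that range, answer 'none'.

Gen 0: 01100101011111
Gen 1 (rule 218): 11111000011111
Gen 2 (rule 161): 01110011001110
Gen 3 (rule 60): 01001010101001
Gen 4 (rule 218): 10110000000110
Gen 5 (rule 161): 01000111110000
Gen 6 (rule 60): 01100100001000
Gen 7 (rule 218): 11111010010100
Gen 8 (rule 161): 01110100001001
Gen 9 (rule 60): 01001110001101
Gen 10 (rule 218): 10111111011100
Gen 11 (rule 161): 01011110101001
Gen 12 (rule 60): 01110001111101
Gen 13 (rule 218): 11111011111100
Gen 14 (rule 161): 01110101111001
Gen 15 (rule 60): 01001111000101
Gen 16 (rule 218): 10111111101000
Gen 17 (rule 161): 01011111010011

Answer: none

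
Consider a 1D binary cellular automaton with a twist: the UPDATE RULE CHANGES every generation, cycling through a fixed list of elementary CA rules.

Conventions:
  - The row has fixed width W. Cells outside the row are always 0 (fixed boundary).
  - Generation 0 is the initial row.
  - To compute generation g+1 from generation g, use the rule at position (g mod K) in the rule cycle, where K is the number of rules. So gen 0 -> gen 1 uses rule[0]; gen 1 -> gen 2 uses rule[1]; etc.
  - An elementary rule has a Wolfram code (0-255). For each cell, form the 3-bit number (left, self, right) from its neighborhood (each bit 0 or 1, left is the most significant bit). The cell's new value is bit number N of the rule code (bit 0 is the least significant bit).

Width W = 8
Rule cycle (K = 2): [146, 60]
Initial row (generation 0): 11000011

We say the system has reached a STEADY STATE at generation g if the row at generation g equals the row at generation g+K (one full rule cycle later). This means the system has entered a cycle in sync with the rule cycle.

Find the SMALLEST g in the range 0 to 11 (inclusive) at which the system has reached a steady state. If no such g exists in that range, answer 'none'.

Answer: 7

Derivation:
Gen 0: 11000011
Gen 1 (rule 146): 00100100
Gen 2 (rule 60): 00110110
Gen 3 (rule 146): 01000001
Gen 4 (rule 60): 01100001
Gen 5 (rule 146): 10010010
Gen 6 (rule 60): 11011011
Gen 7 (rule 146): 00000000
Gen 8 (rule 60): 00000000
Gen 9 (rule 146): 00000000
Gen 10 (rule 60): 00000000
Gen 11 (rule 146): 00000000
Gen 12 (rule 60): 00000000
Gen 13 (rule 146): 00000000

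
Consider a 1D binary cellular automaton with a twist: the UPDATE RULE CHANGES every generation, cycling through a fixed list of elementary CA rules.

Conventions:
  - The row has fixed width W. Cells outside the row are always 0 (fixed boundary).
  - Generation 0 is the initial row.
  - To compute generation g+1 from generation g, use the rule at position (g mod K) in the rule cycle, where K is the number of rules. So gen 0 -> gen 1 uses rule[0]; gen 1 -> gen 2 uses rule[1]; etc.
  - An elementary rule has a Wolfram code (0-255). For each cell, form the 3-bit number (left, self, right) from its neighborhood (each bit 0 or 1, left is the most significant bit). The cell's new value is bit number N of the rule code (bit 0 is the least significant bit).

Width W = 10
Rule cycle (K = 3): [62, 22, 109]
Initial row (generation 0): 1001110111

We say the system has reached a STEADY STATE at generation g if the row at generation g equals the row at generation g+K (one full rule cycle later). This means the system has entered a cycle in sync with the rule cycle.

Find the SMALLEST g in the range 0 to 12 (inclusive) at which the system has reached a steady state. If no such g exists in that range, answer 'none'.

Answer: none

Derivation:
Gen 0: 1001110111
Gen 1 (rule 62): 1111001100
Gen 2 (rule 22): 0000110010
Gen 3 (rule 109): 1110110010
Gen 4 (rule 62): 1001101111
Gen 5 (rule 22): 1110000000
Gen 6 (rule 109): 1010111111
Gen 7 (rule 62): 1111100000
Gen 8 (rule 22): 0000010000
Gen 9 (rule 109): 1111010111
Gen 10 (rule 62): 1000111100
Gen 11 (rule 22): 1101000010
Gen 12 (rule 109): 1111011010
Gen 13 (rule 62): 1000110111
Gen 14 (rule 22): 1101000000
Gen 15 (rule 109): 1111011111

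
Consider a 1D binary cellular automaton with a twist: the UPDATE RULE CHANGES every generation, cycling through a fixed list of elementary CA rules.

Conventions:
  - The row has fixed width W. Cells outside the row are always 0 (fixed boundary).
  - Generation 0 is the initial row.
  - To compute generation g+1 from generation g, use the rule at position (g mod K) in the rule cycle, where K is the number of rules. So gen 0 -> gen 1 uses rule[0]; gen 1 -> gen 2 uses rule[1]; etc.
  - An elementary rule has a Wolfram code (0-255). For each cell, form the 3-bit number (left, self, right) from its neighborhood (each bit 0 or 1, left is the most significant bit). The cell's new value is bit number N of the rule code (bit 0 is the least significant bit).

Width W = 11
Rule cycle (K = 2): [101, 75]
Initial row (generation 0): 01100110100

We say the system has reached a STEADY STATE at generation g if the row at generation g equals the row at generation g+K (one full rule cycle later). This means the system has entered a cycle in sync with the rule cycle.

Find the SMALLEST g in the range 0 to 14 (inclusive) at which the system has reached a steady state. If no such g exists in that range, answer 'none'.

Gen 0: 01100110100
Gen 1 (rule 101): 00100011101
Gen 2 (rule 75): 11001110100
Gen 3 (rule 101): 01000011101
Gen 4 (rule 75): 10011110100
Gen 5 (rule 101): 10000011101
Gen 6 (rule 75): 00111110100
Gen 7 (rule 101): 10000011101
Gen 8 (rule 75): 00111110100
Gen 9 (rule 101): 10000011101
Gen 10 (rule 75): 00111110100
Gen 11 (rule 101): 10000011101
Gen 12 (rule 75): 00111110100
Gen 13 (rule 101): 10000011101
Gen 14 (rule 75): 00111110100
Gen 15 (rule 101): 10000011101
Gen 16 (rule 75): 00111110100

Answer: 5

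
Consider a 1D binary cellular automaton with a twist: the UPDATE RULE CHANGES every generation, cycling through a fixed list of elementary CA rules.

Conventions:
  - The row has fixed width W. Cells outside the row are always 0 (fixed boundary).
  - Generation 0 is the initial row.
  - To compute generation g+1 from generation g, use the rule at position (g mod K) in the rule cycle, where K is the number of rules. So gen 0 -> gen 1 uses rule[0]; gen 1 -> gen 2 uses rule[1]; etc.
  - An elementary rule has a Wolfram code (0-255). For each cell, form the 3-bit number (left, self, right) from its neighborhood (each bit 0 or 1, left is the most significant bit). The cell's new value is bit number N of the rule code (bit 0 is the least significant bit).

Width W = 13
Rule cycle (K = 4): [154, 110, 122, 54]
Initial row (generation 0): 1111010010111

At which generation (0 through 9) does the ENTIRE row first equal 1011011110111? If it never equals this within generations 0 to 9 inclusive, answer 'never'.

Answer: never

Derivation:
Gen 0: 1111010010111
Gen 1 (rule 154): 1110001100110
Gen 2 (rule 110): 1010011101110
Gen 3 (rule 122): 0101110111011
Gen 4 (rule 54): 1110001000100
Gen 5 (rule 154): 1101010101010
Gen 6 (rule 110): 1111111111110
Gen 7 (rule 122): 1000000000011
Gen 8 (rule 54): 1100000000100
Gen 9 (rule 154): 1010000001010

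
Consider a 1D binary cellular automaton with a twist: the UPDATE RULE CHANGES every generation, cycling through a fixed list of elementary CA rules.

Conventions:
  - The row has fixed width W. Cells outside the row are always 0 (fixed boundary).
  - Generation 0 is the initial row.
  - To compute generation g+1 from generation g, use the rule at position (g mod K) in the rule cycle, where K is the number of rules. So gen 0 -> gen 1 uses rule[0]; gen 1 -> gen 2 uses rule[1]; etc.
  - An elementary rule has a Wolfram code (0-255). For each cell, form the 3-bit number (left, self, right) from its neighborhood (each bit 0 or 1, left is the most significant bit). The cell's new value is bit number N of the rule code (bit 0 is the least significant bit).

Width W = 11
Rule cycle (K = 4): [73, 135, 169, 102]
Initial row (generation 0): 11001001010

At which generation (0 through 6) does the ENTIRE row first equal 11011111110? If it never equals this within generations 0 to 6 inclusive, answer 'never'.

Gen 0: 11001001010
Gen 1 (rule 73): 11000000000
Gen 2 (rule 135): 00011111111
Gen 3 (rule 169): 11011111110
Gen 4 (rule 102): 01100000010
Gen 5 (rule 73): 01101111000
Gen 6 (rule 135): 10000110011

Answer: 3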